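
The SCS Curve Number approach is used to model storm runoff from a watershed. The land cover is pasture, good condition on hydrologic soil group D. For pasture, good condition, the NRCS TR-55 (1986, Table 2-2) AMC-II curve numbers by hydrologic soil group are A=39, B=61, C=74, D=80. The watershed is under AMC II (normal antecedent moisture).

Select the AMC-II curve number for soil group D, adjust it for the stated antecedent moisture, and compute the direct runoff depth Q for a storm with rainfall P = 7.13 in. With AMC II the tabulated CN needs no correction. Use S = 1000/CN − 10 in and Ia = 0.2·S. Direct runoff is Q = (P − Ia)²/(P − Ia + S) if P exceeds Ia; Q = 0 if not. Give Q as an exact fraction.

Q = 439569/91300 in ≈ 4.815 in

NRCS table: pasture, good condition, soil group D → CN(II) = 80
Average conditions: CN = 80 (no AMC adjustment).
Max retention: S = 1000/80 − 10 = 5/2 in (≈ 2.500 in)
Ia = 0.2S: 0.2·2.500 = 0.500 in (exactly 1/2)
Excess rainfall: 7.130 − 0.500 = 6.630 in; P > Ia so Q > 0
Runoff Q = (P−Ia)²/(P−Ia+S) = (6.630)²/(6.630+2.500) = 439569/91300 ≈ 4.815 in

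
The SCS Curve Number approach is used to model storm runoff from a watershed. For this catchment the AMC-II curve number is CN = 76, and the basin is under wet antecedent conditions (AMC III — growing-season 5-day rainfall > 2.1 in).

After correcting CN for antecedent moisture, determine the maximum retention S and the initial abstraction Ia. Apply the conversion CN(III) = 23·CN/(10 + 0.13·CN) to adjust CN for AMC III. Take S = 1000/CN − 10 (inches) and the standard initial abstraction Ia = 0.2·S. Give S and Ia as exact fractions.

Wet (AMC III): CN(III) = 23·76/(10 + 0.13·76) = 1748/(497/25) = 43700/497 ≈ 87.928
Max retention: S = 1000/(43700/497) − 10 = 600/437 in (≈ 1.373 in)
Ia = 0.2S: 0.2·1.373 = 0.275 in (exactly 120/437)

S = 600/437 in ≈ 1.373 in; Ia = 120/437 in ≈ 0.275 in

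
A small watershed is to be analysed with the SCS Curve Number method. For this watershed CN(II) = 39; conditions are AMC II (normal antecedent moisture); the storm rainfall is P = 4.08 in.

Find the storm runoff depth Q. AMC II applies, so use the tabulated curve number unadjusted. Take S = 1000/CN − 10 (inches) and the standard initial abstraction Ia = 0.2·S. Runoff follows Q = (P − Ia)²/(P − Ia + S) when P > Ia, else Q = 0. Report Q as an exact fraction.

Average conditions: CN = 39 (no AMC adjustment).
S = 1000/39 − 10 = 610/39 in ≈ 15.641 in
Ia = 0.2·(610/39) = 122/39 in ≈ 3.128 in
P − Ia = 4.080 − 3.128 = 928/975 ≈ 0.952 in (> 0, runoff occurs)
Q = (928/975)²/((928/975) + 610/39) = (861184/950625)/(16178/975) = 430592/7886775 in ≈ 0.055 in

Q = 430592/7886775 in ≈ 0.055 in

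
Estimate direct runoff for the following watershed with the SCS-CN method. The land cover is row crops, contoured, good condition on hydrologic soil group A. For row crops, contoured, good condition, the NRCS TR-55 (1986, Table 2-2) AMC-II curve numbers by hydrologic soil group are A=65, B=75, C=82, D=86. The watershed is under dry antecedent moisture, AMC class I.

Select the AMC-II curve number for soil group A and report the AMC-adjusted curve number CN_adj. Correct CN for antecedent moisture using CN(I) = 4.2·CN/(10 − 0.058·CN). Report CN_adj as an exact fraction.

CN_adj = 3900/89 ≈ 43.820

NRCS table: row crops, contoured, good condition, soil group A → CN(II) = 65
CN(I) from CN(II)=65: (4.2·65)/(10 − 0.058·65) = 3900/89 ≈ 43.820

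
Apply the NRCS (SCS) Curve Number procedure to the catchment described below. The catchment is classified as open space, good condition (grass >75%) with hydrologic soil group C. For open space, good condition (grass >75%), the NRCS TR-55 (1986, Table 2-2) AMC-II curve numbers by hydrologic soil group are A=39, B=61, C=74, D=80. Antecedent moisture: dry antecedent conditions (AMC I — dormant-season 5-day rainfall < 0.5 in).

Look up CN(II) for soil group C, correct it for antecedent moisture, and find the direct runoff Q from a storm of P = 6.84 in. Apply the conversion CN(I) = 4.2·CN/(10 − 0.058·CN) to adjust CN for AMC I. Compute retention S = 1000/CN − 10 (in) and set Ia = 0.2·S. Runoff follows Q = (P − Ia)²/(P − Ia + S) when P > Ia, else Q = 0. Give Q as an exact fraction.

Q = 10073534689/5106191475 in ≈ 1.973 in

NRCS table: open space, good condition (grass >75%), soil group C → CN(II) = 74
Adjust CN=74 to AMC I: 4.2·74/(10 − 0.058·74) → (1554/5) ÷ (1427/250) = 77700/1427 ≈ 54.450
S = 1000/(77700/1427) − 10 = 6500/777 in ≈ 8.366 in
Ia = 0.2·(6500/777) = 1300/777 in ≈ 1.673 in
Excess rainfall: 6.840 − 1.673 = 5.167 in; P > Ia so Q > 0
Q = (100367/19425)²/((100367/19425) + 6500/777) = (10073534689/377330625)/(262867/19425) = 10073534689/5106191475 in ≈ 1.973 in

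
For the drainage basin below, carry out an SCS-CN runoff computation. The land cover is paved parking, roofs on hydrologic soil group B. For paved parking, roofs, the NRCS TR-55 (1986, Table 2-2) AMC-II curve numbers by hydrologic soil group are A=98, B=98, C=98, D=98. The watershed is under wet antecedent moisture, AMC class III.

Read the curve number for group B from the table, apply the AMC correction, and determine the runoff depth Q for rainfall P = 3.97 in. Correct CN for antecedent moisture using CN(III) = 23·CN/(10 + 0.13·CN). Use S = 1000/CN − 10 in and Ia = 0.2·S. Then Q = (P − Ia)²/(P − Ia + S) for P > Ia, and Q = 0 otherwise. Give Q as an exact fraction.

NRCS table: paved parking, roofs, soil group B → CN(II) = 98
Adjust CN=98 to AMC III: 23·98/(10 + 0.13·98) → 2254 ÷ (1137/50) = 112700/1137 ≈ 99.120
S = 1000/(112700/1137) − 10 = 100/1127 in ≈ 0.089 in
Ia = 0.2S: 0.2·0.089 = 0.018 in (exactly 20/1127)
Excess rainfall: 3.970 − 0.018 = 3.952 in; P > Ia so Q > 0
Runoff Q = (P−Ia)²/(P−Ia+S) = (3.952)²/(3.952+0.089) = 198398085561/51325721300 ≈ 3.865 in

Q = 198398085561/51325721300 in ≈ 3.865 in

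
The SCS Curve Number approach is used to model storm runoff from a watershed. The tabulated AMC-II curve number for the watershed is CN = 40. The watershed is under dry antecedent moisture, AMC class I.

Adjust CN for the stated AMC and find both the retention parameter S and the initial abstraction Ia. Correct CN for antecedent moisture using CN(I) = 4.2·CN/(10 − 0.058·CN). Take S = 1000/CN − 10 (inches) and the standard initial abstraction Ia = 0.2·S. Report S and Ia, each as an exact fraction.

Adjust CN=40 to AMC I: 4.2·40/(10 − 0.058·40) → 168 ÷ (192/25) = 175/8 ≈ 21.875
Max retention: S = 1000/(175/8) − 10 = 250/7 in (≈ 35.714 in)
Ia = 0.2S: 0.2·35.714 = 7.143 in (exactly 50/7)

S = 250/7 in ≈ 35.714 in; Ia = 50/7 in ≈ 7.143 in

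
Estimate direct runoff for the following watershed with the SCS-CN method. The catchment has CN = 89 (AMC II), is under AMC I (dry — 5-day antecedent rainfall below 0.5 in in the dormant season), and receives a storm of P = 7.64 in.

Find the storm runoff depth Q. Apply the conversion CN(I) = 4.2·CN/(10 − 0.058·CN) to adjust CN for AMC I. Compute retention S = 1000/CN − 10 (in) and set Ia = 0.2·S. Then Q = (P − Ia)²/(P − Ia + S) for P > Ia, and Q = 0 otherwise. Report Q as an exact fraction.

CN(I) from CN(II)=89: (4.2·89)/(10 − 0.058·89) = 186900/2419 ≈ 77.263
Retention S: 1000/CN − 10 with CN=77.263 → S = 5500/1869 ≈ 2.943 in
Ia = 0.2·(5500/1869) = 1100/1869 in ≈ 0.589 in
Excess rainfall: 7.640 − 0.589 = 7.051 in; P > Ia so Q > 0
Q = (329479/46725)²/((329479/46725) + 5500/1869) = (108556411441/2183225625)/(466979/46725) = 108556411441/21819593775 in ≈ 4.975 in

Q = 108556411441/21819593775 in ≈ 4.975 in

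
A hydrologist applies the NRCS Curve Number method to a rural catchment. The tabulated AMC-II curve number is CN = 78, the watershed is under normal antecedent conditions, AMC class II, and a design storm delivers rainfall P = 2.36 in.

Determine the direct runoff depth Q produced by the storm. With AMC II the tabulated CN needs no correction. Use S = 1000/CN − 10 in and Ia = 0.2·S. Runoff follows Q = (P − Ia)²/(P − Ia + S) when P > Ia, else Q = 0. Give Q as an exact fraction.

AMC II — tabulated CN = 78 applies directly.
Retention S: 1000/CN − 10 with CN=78.000 → S = 110/39 ≈ 2.821 in
Ia = 0.2S: 0.2·2.821 = 0.564 in (exactly 22/39)
Excess rainfall: 2.360 − 0.564 = 1.796 in; P > Ia so Q > 0
Runoff Q = (P−Ia)²/(P−Ia+S) = (1.796)²/(1.796+2.821) = 3066001/4388475 ≈ 0.699 in

Q = 3066001/4388475 in ≈ 0.699 in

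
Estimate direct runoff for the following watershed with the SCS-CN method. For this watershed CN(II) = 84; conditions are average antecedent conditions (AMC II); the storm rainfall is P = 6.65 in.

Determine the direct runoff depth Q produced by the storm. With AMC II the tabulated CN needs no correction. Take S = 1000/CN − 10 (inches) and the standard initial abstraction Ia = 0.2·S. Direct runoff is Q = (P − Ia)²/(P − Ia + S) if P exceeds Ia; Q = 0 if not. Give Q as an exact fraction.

Q = 6932689/1441860 in ≈ 4.808 in

AMC II — tabulated CN = 84 applies directly.
S = 1000/84 − 10 = 40/21 in ≈ 1.905 in
Initial abstraction Ia = S/5 = (40/21)/5 = 8/21 ≈ 0.381 in
Excess rainfall: 6.650 − 0.381 = 6.269 in; P > Ia so Q > 0
Q: (2633/420)² ÷ (3433/420) = 6932689/1441860 in (≈ 4.808 in)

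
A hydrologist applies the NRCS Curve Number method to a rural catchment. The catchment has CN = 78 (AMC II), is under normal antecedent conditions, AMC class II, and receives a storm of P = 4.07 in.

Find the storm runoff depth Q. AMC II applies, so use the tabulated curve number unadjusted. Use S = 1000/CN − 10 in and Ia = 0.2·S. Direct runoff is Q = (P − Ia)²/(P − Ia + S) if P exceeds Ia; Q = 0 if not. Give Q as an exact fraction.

Q = 16995539/8747700 in ≈ 1.943 in

Average conditions: CN = 78 (no AMC adjustment).
S = 1000/78 − 10 = 110/39 in ≈ 2.821 in
Ia = 0.2S: 0.2·2.821 = 0.564 in (exactly 22/39)
Since P=4.070 > Ia=0.564: effective rainfall P−Ia = 13673/3900 in
Runoff Q = (P−Ia)²/(P−Ia+S) = (3.506)²/(3.506+2.821) = 16995539/8747700 ≈ 1.943 in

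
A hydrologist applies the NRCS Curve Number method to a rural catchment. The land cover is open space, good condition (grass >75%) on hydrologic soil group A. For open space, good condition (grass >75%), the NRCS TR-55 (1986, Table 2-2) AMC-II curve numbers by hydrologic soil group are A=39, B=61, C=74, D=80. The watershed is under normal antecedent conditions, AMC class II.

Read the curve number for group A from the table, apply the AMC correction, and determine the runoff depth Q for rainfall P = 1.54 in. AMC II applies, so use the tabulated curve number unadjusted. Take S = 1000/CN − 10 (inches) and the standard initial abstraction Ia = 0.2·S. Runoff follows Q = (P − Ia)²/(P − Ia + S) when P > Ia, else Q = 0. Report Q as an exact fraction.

NRCS table: open space, good condition (grass >75%), soil group A → CN(II) = 39
AMC II — tabulated CN = 39 applies directly.
Retention S: 1000/CN − 10 with CN=39.000 → S = 610/39 ≈ 15.641 in
Ia = 0.2S: 0.2·15.641 = 3.128 in (exactly 122/39)
P = 1.540 ≤ Ia = 3.128 in: entire storm abstracted, Q = 0.

Q = 0 in ≈ 0.000 in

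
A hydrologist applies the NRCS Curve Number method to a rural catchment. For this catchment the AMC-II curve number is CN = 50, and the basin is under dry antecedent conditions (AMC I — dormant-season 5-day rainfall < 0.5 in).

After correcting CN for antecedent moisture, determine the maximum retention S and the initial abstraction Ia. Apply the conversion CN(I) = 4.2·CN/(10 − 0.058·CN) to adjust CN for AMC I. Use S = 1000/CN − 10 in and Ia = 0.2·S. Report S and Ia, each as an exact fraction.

S = 500/21 in ≈ 23.810 in; Ia = 100/21 in ≈ 4.762 in

Dry (AMC I): CN(I) = 4.2·50/(10 − 0.058·50) = 210/(71/10) = 2100/71 ≈ 29.577
S = 1000/(2100/71) − 10 = 500/21 in ≈ 23.810 in
Initial abstraction Ia = S/5 = (500/21)/5 = 100/21 ≈ 4.762 in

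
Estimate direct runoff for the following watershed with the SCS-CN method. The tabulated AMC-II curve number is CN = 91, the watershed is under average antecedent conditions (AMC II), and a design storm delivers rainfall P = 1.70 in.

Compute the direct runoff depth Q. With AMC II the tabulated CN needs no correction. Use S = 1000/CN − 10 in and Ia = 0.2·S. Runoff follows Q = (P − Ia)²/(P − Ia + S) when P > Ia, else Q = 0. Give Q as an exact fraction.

Q = 1868689/2062970 in ≈ 0.906 in

CN(II) = 91; AMC II needs no correction.
S = 1000/91 − 10 = 90/91 in ≈ 0.989 in
Ia = 0.2·(90/91) = 18/91 in ≈ 0.198 in
Excess rainfall: 1.700 − 0.198 = 1.502 in; P > Ia so Q > 0
Q = (1367/910)²/((1367/910) + 90/91) = (1868689/828100)/(2267/910) = 1868689/2062970 in ≈ 0.906 in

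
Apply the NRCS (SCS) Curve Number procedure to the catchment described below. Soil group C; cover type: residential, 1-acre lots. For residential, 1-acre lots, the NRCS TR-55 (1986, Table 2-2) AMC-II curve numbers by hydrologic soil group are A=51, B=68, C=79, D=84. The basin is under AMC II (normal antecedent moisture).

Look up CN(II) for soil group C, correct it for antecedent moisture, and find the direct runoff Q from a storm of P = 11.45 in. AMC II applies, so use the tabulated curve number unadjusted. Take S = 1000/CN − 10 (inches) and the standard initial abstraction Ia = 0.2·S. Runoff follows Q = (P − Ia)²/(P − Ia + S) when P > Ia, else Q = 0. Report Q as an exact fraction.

NRCS table: residential, 1-acre lots, soil group C → CN(II) = 79
Average conditions: CN = 79 (no AMC adjustment).
S = 1000/79 − 10 = 210/79 in ≈ 2.658 in
Initial abstraction Ia = S/5 = (210/79)/5 = 42/79 ≈ 0.532 in
Excess rainfall: 11.450 − 0.532 = 10.918 in; P > Ia so Q > 0
Runoff Q = (P−Ia)²/(P−Ia+S) = (10.918)²/(10.918+2.658) = 297597001/33892580 ≈ 8.781 in

Q = 297597001/33892580 in ≈ 8.781 in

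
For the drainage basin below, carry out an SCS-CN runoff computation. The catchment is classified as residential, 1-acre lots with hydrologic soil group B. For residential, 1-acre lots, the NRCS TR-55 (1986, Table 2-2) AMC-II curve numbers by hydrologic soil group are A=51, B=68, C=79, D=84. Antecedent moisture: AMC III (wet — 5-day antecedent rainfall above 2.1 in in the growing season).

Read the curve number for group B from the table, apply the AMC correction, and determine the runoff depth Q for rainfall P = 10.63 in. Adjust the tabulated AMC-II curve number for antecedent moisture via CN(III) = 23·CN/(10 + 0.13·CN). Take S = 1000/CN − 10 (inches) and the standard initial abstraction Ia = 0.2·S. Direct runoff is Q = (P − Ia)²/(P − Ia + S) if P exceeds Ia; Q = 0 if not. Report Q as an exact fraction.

Q = 159706534689/18753650300 in ≈ 8.516 in

NRCS table: residential, 1-acre lots, soil group B → CN(II) = 68
CN(III) from CN(II)=68: (23·68)/(10 + 0.13·68) = 39100/471 ≈ 83.015
Max retention: S = 1000/(39100/471) − 10 = 800/391 in (≈ 2.046 in)
Ia = 0.2·(800/391) = 160/391 in ≈ 0.409 in
Since P=10.630 > Ia=0.409: effective rainfall P−Ia = 399633/39100 in
Q: (399633/39100)² ÷ (479633/39100) = 159706534689/18753650300 in (≈ 8.516 in)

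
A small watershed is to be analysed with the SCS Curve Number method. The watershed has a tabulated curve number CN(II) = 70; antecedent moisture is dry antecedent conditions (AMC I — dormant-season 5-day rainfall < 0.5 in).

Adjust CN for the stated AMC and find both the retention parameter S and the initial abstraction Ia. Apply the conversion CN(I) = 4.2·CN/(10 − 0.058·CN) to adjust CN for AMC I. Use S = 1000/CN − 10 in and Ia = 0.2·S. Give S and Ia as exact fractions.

CN(I) from CN(II)=70: (4.2·70)/(10 − 0.058·70) = 4900/99 ≈ 49.495
S = 1000/(4900/99) − 10 = 500/49 in ≈ 10.204 in
Ia = 0.2·(500/49) = 100/49 in ≈ 2.041 in

S = 500/49 in ≈ 10.204 in; Ia = 100/49 in ≈ 2.041 in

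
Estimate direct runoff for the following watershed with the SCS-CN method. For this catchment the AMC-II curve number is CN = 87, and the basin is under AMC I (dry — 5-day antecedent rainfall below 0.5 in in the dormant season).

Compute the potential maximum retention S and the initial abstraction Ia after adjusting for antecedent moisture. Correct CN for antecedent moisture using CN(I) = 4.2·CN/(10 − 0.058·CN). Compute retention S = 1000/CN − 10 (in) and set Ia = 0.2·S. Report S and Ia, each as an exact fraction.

S = 6500/1827 in ≈ 3.558 in; Ia = 1300/1827 in ≈ 0.712 in

Dry (AMC I): CN(I) = 4.2·87/(10 − 0.058·87) = (1827/5)/(2477/500) = 182700/2477 ≈ 73.759
Retention S: 1000/CN − 10 with CN=73.759 → S = 6500/1827 ≈ 3.558 in
Ia = 0.2S: 0.2·3.558 = 0.712 in (exactly 1300/1827)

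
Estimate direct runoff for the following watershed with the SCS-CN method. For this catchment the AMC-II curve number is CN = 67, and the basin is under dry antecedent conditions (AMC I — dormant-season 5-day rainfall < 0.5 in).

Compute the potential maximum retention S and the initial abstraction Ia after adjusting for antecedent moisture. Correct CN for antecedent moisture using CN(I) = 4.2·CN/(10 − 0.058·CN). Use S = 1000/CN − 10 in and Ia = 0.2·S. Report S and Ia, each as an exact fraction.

Adjust CN=67 to AMC I: 4.2·67/(10 − 0.058·67) → (1407/5) ÷ (3057/500) = 46900/1019 ≈ 46.026
Max retention: S = 1000/(46900/1019) − 10 = 5500/469 in (≈ 11.727 in)
Ia = 0.2·(5500/469) = 1100/469 in ≈ 2.345 in

S = 5500/469 in ≈ 11.727 in; Ia = 1100/469 in ≈ 2.345 in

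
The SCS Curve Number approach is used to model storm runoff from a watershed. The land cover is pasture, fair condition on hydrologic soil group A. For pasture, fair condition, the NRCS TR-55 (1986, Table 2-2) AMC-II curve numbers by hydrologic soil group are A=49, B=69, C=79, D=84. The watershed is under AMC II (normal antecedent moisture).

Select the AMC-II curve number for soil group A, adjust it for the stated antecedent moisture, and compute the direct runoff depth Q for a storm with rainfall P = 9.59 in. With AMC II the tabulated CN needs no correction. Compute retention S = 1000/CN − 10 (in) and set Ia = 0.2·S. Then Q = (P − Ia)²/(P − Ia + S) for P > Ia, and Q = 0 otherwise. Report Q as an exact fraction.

NRCS table: pasture, fair condition, soil group A → CN(II) = 49
Average conditions: CN = 49 (no AMC adjustment).
S = 1000/49 − 10 = 510/49 in ≈ 10.408 in
Initial abstraction Ia = S/5 = (510/49)/5 = 102/49 ≈ 2.082 in
Since P=9.590 > Ia=2.082: effective rainfall P−Ia = 36791/4900 in
Q: (36791/4900)² ÷ (87791/4900) = 1353577681/430175900 in (≈ 3.147 in)

Q = 1353577681/430175900 in ≈ 3.147 in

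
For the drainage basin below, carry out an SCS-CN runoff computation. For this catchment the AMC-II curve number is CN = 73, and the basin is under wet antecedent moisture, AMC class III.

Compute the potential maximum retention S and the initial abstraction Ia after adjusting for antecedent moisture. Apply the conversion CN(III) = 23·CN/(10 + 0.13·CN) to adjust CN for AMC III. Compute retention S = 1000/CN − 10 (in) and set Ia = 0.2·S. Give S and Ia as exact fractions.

S = 2700/1679 in ≈ 1.608 in; Ia = 540/1679 in ≈ 0.322 in

Adjust CN=73 to AMC III: 23·73/(10 + 0.13·73) → 1679 ÷ (1949/100) = 167900/1949 ≈ 86.147
Retention S: 1000/CN − 10 with CN=86.147 → S = 2700/1679 ≈ 1.608 in
Ia = 0.2S: 0.2·1.608 = 0.322 in (exactly 540/1679)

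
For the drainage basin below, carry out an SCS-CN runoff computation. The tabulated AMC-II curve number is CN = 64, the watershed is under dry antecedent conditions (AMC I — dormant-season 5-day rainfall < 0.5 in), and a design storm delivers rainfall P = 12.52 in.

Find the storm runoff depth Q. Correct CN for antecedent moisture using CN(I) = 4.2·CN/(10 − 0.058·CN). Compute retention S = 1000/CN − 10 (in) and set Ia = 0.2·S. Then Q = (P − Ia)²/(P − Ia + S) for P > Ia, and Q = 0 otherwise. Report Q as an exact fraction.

Q = 47458321/11384800 in ≈ 4.169 in

CN(I) from CN(II)=64: (4.2·64)/(10 − 0.058·64) = 5600/131 ≈ 42.748
S = 1000/(5600/131) − 10 = 375/28 in ≈ 13.393 in
Initial abstraction Ia = S/5 = (375/28)/5 = 75/28 ≈ 2.679 in
Since P=12.520 > Ia=2.679: effective rainfall P−Ia = 6889/700 in
Q: (6889/700)² ÷ (4066/175) = 47458321/11384800 in (≈ 4.169 in)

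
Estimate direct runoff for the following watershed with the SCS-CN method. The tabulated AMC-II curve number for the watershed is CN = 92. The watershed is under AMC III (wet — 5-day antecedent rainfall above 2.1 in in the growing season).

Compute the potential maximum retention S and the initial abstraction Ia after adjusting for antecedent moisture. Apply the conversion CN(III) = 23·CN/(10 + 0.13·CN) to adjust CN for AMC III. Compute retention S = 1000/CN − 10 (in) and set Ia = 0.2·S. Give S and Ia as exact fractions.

Adjust CN=92 to AMC III: 23·92/(10 + 0.13·92) → 2116 ÷ (549/25) = 52900/549 ≈ 96.357
Max retention: S = 1000/(52900/549) − 10 = 200/529 in (≈ 0.378 in)
Ia = 0.2·(200/529) = 40/529 in ≈ 0.076 in

S = 200/529 in ≈ 0.378 in; Ia = 40/529 in ≈ 0.076 in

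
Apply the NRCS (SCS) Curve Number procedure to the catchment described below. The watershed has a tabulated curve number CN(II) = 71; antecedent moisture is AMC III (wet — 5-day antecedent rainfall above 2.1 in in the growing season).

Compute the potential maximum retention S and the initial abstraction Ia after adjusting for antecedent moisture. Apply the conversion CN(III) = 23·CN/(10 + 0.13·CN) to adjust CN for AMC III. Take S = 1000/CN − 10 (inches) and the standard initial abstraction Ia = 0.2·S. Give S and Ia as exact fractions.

S = 2900/1633 in ≈ 1.776 in; Ia = 580/1633 in ≈ 0.355 in

Wet (AMC III): CN(III) = 23·71/(10 + 0.13·71) = 1633/(1923/100) = 163300/1923 ≈ 84.919
S = 1000/(163300/1923) − 10 = 2900/1633 in ≈ 1.776 in
Ia = 0.2·(2900/1633) = 580/1633 in ≈ 0.355 in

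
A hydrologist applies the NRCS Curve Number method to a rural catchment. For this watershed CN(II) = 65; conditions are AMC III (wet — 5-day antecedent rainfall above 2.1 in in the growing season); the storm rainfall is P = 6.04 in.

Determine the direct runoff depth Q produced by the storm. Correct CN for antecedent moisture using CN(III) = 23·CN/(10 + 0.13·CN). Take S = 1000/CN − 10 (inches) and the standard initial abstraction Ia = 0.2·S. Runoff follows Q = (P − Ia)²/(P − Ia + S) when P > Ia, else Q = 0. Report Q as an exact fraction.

Wet (AMC III): CN(III) = 23·65/(10 + 0.13·65) = 1495/(369/20) = 29900/369 ≈ 81.030
S = 1000/(29900/369) − 10 = 700/299 in ≈ 2.341 in
Ia = 0.2S: 0.2·2.341 = 0.468 in (exactly 140/299)
Since P=6.040 > Ia=0.468: effective rainfall P−Ia = 41649/7475 in
Q = (41649/7475)²/((41649/7475) + 700/299) = (1734639201/55875625)/(59149/7475) = 1734639201/442138775 in ≈ 3.923 in

Q = 1734639201/442138775 in ≈ 3.923 in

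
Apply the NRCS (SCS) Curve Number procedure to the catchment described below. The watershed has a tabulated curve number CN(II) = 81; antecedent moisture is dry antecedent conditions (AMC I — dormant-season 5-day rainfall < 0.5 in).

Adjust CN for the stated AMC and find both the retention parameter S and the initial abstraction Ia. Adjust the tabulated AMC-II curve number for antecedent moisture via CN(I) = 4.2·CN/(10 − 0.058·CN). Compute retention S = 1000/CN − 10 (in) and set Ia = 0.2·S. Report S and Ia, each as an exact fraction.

CN(I) from CN(II)=81: (4.2·81)/(10 − 0.058·81) = 170100/2651 ≈ 64.164
S = 1000/(170100/2651) − 10 = 9500/1701 in ≈ 5.585 in
Initial abstraction Ia = S/5 = (9500/1701)/5 = 1900/1701 ≈ 1.117 in

S = 9500/1701 in ≈ 5.585 in; Ia = 1900/1701 in ≈ 1.117 in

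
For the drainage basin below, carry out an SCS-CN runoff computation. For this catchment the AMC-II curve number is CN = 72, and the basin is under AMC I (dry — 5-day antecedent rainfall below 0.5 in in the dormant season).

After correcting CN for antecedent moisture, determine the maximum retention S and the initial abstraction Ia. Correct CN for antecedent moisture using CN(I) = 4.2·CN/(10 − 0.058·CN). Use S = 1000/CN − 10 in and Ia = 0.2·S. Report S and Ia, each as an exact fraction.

S = 250/27 in ≈ 9.259 in; Ia = 50/27 in ≈ 1.852 in

Adjust CN=72 to AMC I: 4.2·72/(10 − 0.058·72) → (1512/5) ÷ (728/125) = 675/13 ≈ 51.923
Retention S: 1000/CN − 10 with CN=51.923 → S = 250/27 ≈ 9.259 in
Ia = 0.2S: 0.2·9.259 = 1.852 in (exactly 50/27)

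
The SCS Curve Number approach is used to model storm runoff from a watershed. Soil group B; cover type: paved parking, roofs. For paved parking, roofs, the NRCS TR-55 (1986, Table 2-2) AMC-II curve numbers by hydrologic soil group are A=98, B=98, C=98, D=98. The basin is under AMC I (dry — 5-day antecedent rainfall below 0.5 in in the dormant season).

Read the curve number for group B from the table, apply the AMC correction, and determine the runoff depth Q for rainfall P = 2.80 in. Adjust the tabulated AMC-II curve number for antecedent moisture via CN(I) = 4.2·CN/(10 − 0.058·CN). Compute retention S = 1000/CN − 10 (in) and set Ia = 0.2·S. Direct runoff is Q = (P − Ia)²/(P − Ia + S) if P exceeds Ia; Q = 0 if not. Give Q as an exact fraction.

Q = 96688418/42204435 in ≈ 2.291 in

NRCS table: paved parking, roofs, soil group B → CN(II) = 98
Dry (AMC I): CN(I) = 4.2·98/(10 − 0.058·98) = (2058/5)/(1079/250) = 102900/1079 ≈ 95.366
S = 1000/(102900/1079) − 10 = 500/1029 in ≈ 0.486 in
Ia = 0.2·(500/1029) = 100/1029 in ≈ 0.097 in
Excess rainfall: 2.800 − 0.097 = 2.703 in; P > Ia so Q > 0
Runoff Q = (P−Ia)²/(P−Ia+S) = (2.703)²/(2.703+0.486) = 96688418/42204435 ≈ 2.291 in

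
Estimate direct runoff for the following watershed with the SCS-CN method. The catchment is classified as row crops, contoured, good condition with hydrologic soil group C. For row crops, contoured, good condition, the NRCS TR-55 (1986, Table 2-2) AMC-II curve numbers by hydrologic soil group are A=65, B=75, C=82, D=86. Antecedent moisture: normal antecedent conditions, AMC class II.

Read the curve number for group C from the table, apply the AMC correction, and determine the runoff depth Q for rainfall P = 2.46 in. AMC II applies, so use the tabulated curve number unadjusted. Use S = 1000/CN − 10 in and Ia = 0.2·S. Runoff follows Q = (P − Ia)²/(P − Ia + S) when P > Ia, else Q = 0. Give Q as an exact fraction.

Q = 5721483/5906050 in ≈ 0.969 in

NRCS table: row crops, contoured, good condition, soil group C → CN(II) = 82
CN(II) = 82; AMC II needs no correction.
S = 1000/82 − 10 = 90/41 in ≈ 2.195 in
Ia = 0.2·(90/41) = 18/41 in ≈ 0.439 in
P − Ia = 2.460 − 0.439 = 4143/2050 ≈ 2.021 in (> 0, runoff occurs)
Runoff Q = (P−Ia)²/(P−Ia+S) = (2.021)²/(2.021+2.195) = 5721483/5906050 ≈ 0.969 in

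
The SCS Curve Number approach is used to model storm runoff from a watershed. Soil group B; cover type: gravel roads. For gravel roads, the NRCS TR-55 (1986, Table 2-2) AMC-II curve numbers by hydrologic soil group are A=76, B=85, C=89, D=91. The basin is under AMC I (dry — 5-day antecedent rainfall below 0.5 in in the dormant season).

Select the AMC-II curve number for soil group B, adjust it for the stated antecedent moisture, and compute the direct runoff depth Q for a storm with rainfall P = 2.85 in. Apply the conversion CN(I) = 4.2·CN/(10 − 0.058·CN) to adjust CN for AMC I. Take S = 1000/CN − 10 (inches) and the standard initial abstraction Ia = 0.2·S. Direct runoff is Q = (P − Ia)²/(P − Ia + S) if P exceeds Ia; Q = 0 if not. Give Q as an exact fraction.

Q = 22877089/35183540 in ≈ 0.650 in

NRCS table: gravel roads, soil group B → CN(II) = 85
Adjust CN=85 to AMC I: 4.2·85/(10 − 0.058·85) → 357 ÷ (507/100) = 11900/169 ≈ 70.414
S = 1000/(11900/169) − 10 = 500/119 in ≈ 4.202 in
Ia = 0.2·(500/119) = 100/119 in ≈ 0.840 in
Since P=2.850 > Ia=0.840: effective rainfall P−Ia = 4783/2380 in
Q = (4783/2380)²/((4783/2380) + 500/119) = (22877089/5664400)/(14783/2380) = 22877089/35183540 in ≈ 0.650 in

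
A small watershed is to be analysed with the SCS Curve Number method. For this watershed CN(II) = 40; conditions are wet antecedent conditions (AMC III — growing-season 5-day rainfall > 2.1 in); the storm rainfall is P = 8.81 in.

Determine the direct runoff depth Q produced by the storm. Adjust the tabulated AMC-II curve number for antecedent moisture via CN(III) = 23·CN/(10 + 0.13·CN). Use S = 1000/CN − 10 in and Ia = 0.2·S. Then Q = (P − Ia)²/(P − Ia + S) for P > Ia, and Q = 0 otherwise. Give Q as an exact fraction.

Q = 298011169/74204900 in ≈ 4.016 in

Adjust CN=40 to AMC III: 23·40/(10 + 0.13·40) → 920 ÷ (76/5) = 1150/19 ≈ 60.526
Retention S: 1000/CN − 10 with CN=60.526 → S = 150/23 ≈ 6.522 in
Initial abstraction Ia = S/5 = (150/23)/5 = 30/23 ≈ 1.304 in
Since P=8.810 > Ia=1.304: effective rainfall P−Ia = 17263/2300 in
Q = (17263/2300)²/((17263/2300) + 150/23) = (298011169/5290000)/(32263/2300) = 298011169/74204900 in ≈ 4.016 in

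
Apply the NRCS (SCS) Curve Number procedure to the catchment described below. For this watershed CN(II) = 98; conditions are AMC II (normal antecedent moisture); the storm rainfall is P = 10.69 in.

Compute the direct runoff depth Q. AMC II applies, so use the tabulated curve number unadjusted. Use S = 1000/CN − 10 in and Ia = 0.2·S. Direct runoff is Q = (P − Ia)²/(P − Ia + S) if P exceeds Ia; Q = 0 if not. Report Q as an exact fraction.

AMC II — tabulated CN = 98 applies directly.
S = 1000/98 − 10 = 10/49 in ≈ 0.204 in
Ia = 0.2S: 0.2·0.204 = 0.041 in (exactly 2/49)
P − Ia = 10.690 − 0.041 = 52181/4900 ≈ 10.649 in (> 0, runoff occurs)
Q: (52181/4900)² ÷ (53181/4900) = 2722856761/260586900 in (≈ 10.449 in)

Q = 2722856761/260586900 in ≈ 10.449 in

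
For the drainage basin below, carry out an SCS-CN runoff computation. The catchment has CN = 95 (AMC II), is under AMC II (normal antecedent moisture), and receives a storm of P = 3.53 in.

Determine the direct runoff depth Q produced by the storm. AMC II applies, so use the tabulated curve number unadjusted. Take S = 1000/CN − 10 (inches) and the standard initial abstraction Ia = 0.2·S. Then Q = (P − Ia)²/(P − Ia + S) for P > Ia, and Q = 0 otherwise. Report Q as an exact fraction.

CN(II) = 95; AMC II needs no correction.
Max retention: S = 1000/95 − 10 = 10/19 in (≈ 0.526 in)
Ia = 0.2S: 0.2·0.526 = 0.105 in (exactly 2/19)
P − Ia = 3.530 − 0.105 = 6507/1900 ≈ 3.425 in (> 0, runoff occurs)
Q = (6507/1900)²/((6507/1900) + 10/19) = (42341049/3610000)/(7507/1900) = 42341049/14263300 in ≈ 2.969 in

Q = 42341049/14263300 in ≈ 2.969 in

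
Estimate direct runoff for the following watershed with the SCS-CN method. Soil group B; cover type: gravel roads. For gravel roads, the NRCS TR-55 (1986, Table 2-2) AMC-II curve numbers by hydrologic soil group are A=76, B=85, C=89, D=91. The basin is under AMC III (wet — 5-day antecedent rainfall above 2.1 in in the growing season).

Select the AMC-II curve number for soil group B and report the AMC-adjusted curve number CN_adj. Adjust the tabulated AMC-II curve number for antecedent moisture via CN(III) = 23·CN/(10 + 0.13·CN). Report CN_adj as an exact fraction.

NRCS table: gravel roads, soil group B → CN(II) = 85
Wet (AMC III): CN(III) = 23·85/(10 + 0.13·85) = 1955/(421/20) = 39100/421 ≈ 92.874

CN_adj = 39100/421 ≈ 92.874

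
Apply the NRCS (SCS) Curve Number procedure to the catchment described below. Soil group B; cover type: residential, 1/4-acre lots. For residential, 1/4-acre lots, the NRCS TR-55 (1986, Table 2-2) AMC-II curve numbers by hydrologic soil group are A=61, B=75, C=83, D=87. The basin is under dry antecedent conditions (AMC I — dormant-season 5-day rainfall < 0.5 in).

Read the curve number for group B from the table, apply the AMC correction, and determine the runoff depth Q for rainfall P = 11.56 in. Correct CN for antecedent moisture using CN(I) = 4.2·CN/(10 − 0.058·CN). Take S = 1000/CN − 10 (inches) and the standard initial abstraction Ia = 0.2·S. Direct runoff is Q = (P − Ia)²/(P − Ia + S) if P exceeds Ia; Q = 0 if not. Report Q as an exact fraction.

Q = 246709849/44426025 in ≈ 5.553 in

NRCS table: residential, 1/4-acre lots, soil group B → CN(II) = 75
CN(I) from CN(II)=75: (4.2·75)/(10 − 0.058·75) = 6300/113 ≈ 55.752
Retention S: 1000/CN − 10 with CN=55.752 → S = 500/63 ≈ 7.937 in
Initial abstraction Ia = S/5 = (500/63)/5 = 100/63 ≈ 1.587 in
P − Ia = 11.560 − 1.587 = 15707/1575 ≈ 9.973 in (> 0, runoff occurs)
Runoff Q = (P−Ia)²/(P−Ia+S) = (9.973)²/(9.973+7.937) = 246709849/44426025 ≈ 5.553 in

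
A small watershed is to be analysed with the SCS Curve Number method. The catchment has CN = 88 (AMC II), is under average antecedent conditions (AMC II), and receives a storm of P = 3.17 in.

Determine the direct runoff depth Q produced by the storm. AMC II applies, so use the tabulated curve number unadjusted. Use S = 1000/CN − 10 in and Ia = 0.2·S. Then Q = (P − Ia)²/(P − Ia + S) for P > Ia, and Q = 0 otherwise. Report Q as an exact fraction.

Q = 10156969/5155700 in ≈ 1.970 in

CN(II) = 88; AMC II needs no correction.
S = 1000/88 − 10 = 15/11 in ≈ 1.364 in
Initial abstraction Ia = S/5 = (15/11)/5 = 3/11 ≈ 0.273 in
Since P=3.170 > Ia=0.273: effective rainfall P−Ia = 3187/1100 in
Runoff Q = (P−Ia)²/(P−Ia+S) = (2.897)²/(2.897+1.364) = 10156969/5155700 ≈ 1.970 in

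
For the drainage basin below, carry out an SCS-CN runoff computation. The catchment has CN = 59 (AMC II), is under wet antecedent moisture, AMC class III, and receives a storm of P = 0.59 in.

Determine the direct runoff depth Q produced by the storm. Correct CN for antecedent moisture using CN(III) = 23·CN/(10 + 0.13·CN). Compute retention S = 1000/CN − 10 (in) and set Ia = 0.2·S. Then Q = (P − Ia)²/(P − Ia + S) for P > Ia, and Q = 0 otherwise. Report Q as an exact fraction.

Q = 0 in ≈ 0.000 in

Wet (AMC III): CN(III) = 23·59/(10 + 0.13·59) = 1357/(1767/100) = 135700/1767 ≈ 76.797
Max retention: S = 1000/(135700/1767) − 10 = 4100/1357 in (≈ 3.021 in)
Ia = 0.2·(4100/1357) = 820/1357 in ≈ 0.604 in
P = 0.590 ≤ Ia = 0.604 in: entire storm abstracted, Q = 0.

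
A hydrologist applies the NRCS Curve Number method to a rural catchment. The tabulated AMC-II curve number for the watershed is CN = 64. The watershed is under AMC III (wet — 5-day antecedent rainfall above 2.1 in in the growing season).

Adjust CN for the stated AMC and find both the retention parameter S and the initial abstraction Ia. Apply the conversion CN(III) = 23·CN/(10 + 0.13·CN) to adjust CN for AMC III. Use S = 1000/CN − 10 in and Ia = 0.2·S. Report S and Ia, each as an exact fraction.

S = 225/92 in ≈ 2.446 in; Ia = 45/92 in ≈ 0.489 in

CN(III) from CN(II)=64: (23·64)/(10 + 0.13·64) = 18400/229 ≈ 80.349
S = 1000/(18400/229) − 10 = 225/92 in ≈ 2.446 in
Ia = 0.2S: 0.2·2.446 = 0.489 in (exactly 45/92)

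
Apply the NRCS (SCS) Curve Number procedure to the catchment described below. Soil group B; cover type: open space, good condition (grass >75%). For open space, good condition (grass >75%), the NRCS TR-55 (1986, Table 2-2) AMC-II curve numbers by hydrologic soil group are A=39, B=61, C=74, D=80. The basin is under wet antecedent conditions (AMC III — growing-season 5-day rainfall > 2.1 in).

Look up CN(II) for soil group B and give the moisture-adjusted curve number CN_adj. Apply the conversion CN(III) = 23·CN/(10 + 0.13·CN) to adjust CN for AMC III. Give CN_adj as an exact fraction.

CN_adj = 140300/1793 ≈ 78.249

NRCS table: open space, good condition (grass >75%), soil group B → CN(II) = 61
Wet (AMC III): CN(III) = 23·61/(10 + 0.13·61) = 1403/(1793/100) = 140300/1793 ≈ 78.249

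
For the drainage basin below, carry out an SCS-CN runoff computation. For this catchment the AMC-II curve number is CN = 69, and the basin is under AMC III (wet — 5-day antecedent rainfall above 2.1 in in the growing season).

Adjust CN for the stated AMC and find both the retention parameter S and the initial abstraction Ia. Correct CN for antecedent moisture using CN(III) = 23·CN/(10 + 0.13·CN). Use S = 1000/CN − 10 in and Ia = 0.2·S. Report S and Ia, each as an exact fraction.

S = 3100/1587 in ≈ 1.953 in; Ia = 620/1587 in ≈ 0.391 in

Adjust CN=69 to AMC III: 23·69/(10 + 0.13·69) → 1587 ÷ (1897/100) = 158700/1897 ≈ 83.658
S = 1000/(158700/1897) − 10 = 3100/1587 in ≈ 1.953 in
Ia = 0.2S: 0.2·1.953 = 0.391 in (exactly 620/1587)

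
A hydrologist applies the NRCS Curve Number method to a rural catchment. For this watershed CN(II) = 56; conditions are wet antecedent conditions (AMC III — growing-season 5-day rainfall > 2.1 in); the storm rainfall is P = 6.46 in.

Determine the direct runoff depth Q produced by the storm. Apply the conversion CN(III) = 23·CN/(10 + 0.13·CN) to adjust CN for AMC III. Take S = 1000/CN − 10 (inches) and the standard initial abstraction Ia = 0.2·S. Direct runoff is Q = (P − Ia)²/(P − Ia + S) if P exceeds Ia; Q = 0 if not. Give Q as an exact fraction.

Q = 2162529009/595724150 in ≈ 3.630 in

Adjust CN=56 to AMC III: 23·56/(10 + 0.13·56) → 1288 ÷ (432/25) = 4025/54 ≈ 74.537
Retention S: 1000/CN − 10 with CN=74.537 → S = 550/161 ≈ 3.416 in
Initial abstraction Ia = S/5 = (550/161)/5 = 110/161 ≈ 0.683 in
Since P=6.460 > Ia=0.683: effective rainfall P−Ia = 46503/8050 in
Q = (46503/8050)²/((46503/8050) + 550/161) = (2162529009/64802500)/(74003/8050) = 2162529009/595724150 in ≈ 3.630 in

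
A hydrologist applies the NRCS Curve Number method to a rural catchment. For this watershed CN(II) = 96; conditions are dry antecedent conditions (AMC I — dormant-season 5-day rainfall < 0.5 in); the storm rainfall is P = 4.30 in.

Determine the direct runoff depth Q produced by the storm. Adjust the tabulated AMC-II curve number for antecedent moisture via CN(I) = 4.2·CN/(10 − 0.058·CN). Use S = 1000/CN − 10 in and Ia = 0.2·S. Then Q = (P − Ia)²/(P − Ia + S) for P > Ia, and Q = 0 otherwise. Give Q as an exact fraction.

Dry (AMC I): CN(I) = 4.2·96/(10 − 0.058·96) = (2016/5)/(554/125) = 25200/277 ≈ 90.975
S = 1000/(25200/277) − 10 = 125/126 in ≈ 0.992 in
Ia = 0.2·(125/126) = 25/126 in ≈ 0.198 in
P − Ia = 4.300 − 0.198 = 1292/315 ≈ 4.102 in (> 0, runoff occurs)
Q = (1292/315)²/((1292/315) + 125/126) = (1669264/99225)/(3209/630) = 3338528/1010835 in ≈ 3.303 in

Q = 3338528/1010835 in ≈ 3.303 in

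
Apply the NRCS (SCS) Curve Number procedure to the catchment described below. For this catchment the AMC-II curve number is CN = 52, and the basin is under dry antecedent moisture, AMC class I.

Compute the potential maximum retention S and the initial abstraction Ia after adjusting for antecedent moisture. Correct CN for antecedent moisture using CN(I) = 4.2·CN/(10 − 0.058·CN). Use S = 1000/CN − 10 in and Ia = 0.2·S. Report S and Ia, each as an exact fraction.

S = 2000/91 in ≈ 21.978 in; Ia = 400/91 in ≈ 4.396 in

Dry (AMC I): CN(I) = 4.2·52/(10 − 0.058·52) = (1092/5)/(873/125) = 9100/291 ≈ 31.271
Retention S: 1000/CN − 10 with CN=31.271 → S = 2000/91 ≈ 21.978 in
Initial abstraction Ia = S/5 = (2000/91)/5 = 400/91 ≈ 4.396 in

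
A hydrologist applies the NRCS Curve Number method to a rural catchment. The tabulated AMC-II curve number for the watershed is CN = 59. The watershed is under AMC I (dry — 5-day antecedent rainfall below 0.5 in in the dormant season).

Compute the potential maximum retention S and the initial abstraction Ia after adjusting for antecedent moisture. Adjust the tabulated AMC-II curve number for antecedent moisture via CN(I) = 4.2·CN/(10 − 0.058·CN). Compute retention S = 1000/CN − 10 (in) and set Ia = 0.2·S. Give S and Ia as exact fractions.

S = 20500/1239 in ≈ 16.546 in; Ia = 4100/1239 in ≈ 3.309 in

Dry (AMC I): CN(I) = 4.2·59/(10 − 0.058·59) = (1239/5)/(3289/500) = 123900/3289 ≈ 37.671
Max retention: S = 1000/(123900/3289) − 10 = 20500/1239 in (≈ 16.546 in)
Ia = 0.2·(20500/1239) = 4100/1239 in ≈ 3.309 in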